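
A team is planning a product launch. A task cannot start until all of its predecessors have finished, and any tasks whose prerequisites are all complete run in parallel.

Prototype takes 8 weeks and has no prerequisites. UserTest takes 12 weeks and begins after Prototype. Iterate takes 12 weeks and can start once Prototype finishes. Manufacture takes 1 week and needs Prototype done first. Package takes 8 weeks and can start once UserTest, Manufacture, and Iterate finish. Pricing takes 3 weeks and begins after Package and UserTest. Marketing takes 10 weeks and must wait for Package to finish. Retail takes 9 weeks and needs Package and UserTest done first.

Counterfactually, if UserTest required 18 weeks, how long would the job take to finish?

44

Critical path before the change: Prototype→UserTest→Package→Marketing = 8+12+8+10 = 38 giving 38 weeks.
UserTest lies on that path, so at 18 weeks the path becomes 44 weeks.
No other chain overtakes it, so the finish is 44 weeks.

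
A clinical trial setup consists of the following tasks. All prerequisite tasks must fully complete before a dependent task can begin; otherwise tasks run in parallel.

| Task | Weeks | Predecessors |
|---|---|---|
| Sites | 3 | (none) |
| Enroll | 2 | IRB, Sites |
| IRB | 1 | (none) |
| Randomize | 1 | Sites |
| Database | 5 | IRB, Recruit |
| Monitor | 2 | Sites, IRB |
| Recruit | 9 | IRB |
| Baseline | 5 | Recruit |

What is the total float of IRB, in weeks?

The longest chain is IRB→Recruit→Baseline = 1+9+5 = 15; overall finish 15 weeks.
IRB finishes as early as 1 and must finish by 1.
Slack of IRB = 0 − 0 = 0 weeks.

0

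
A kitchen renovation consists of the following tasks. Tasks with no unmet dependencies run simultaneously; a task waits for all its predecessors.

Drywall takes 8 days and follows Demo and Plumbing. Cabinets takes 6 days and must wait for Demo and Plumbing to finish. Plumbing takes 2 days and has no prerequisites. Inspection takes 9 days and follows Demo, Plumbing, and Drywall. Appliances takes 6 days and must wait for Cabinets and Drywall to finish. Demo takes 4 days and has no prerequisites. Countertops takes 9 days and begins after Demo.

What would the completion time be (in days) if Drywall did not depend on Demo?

19

With the dependency in place, Demo→Drywall→Inspection = 4+8+9 = 21 sets the finish at 21 days.
Without Demo→Drywall, Drywall's earliest start moves from 4 to 2.
After: Plumbing→Drywall→Inspection = 2+8+9 = 19 → 19 days.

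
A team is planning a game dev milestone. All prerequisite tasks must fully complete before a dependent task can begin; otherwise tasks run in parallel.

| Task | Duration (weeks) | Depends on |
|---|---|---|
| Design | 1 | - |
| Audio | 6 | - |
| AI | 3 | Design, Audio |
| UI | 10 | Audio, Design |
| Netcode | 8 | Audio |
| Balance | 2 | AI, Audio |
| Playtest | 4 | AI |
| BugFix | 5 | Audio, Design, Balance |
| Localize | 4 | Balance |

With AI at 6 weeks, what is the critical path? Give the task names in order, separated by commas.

Audio, AI, Balance, BugFix

Critical path before the change: Audio→AI→Balance→BugFix = 6+3+2+5 = 16 giving 16 weeks.
AI lies on that path, so at 6 weeks the path becomes 19 weeks.
No other chain overtakes it, so the finish is 19 weeks.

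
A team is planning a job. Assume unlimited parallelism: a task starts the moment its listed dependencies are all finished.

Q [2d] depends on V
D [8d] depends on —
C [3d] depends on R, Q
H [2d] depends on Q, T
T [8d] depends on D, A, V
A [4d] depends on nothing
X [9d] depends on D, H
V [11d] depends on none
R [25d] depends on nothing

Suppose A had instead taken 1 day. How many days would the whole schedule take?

30

Critical path before the change: V→T→H→X = 11+8+2+9 = 30 giving 30 days.
The longest path through A is only 23 days, so A has float 7.
That remains the longest chain; total 30 days.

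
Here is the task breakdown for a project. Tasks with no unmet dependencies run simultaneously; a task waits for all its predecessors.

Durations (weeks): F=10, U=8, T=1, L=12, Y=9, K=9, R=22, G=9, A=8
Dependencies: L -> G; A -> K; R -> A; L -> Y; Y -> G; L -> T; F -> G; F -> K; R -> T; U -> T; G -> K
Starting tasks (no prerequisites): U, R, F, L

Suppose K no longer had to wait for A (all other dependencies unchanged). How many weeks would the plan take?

With the dependency in place, R→A→K = 22+8+9 = 39 sets the finish at 39 weeks.
Dropping A→K doesn't change K's earliest start (30); another predecessor still binds.
New critical path: L→Y→G→K = 12+9+9+9 = 39 ⇒ 39 weeks.

39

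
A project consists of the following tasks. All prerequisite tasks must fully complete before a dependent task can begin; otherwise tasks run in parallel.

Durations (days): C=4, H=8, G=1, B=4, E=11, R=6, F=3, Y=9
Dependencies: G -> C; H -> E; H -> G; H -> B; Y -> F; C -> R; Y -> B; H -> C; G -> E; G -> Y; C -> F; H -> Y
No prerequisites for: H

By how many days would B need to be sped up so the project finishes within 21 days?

Current finish: 22 days; target: 21.
B is on every critical path, so each day cut from B cuts the finish by one (this holds down to a finish of 21).
Need 22 − 21 = 1 day off B → B becomes 3 days, finish becomes 21.

1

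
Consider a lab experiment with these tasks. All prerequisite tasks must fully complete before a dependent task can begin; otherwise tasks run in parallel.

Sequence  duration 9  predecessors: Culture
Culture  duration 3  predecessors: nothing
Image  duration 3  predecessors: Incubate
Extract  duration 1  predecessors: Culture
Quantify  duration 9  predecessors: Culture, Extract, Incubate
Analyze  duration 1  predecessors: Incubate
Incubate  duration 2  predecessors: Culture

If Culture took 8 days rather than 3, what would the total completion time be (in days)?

The binding path is Culture→Incubate→Quantify = 3+2+9 = 14; finish at 14 days.
Since Culture is critical, the +5 change carries straight to that chain (now 19 days).
That remains the longest chain; total 19 days.

19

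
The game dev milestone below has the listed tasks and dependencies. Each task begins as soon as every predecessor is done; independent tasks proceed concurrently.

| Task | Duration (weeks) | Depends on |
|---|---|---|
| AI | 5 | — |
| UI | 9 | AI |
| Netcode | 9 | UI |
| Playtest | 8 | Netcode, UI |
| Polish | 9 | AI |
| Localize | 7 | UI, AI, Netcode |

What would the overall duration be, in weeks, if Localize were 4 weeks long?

As given, the longest chain is AI→UI→Netcode→Playtest = 5+9+9+8 = 31, so the finish is 31 weeks.
The longest path through Localize is only 30 weeks, so Localize has float 1.
No other chain overtakes it, so the finish is 31 weeks.

31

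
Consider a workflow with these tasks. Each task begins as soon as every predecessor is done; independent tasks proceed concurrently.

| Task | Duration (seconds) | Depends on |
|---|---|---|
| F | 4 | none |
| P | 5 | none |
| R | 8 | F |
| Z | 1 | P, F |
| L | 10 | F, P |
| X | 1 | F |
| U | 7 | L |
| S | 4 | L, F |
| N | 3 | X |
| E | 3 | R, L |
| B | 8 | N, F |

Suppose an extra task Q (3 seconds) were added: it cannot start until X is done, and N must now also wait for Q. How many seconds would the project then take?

22

Originally the project takes 22 seconds.
With Q inserted, N now waits for max(X, Q).
New critical path: P→L→U = 5+10+7 = 22 ⇒ 22 seconds.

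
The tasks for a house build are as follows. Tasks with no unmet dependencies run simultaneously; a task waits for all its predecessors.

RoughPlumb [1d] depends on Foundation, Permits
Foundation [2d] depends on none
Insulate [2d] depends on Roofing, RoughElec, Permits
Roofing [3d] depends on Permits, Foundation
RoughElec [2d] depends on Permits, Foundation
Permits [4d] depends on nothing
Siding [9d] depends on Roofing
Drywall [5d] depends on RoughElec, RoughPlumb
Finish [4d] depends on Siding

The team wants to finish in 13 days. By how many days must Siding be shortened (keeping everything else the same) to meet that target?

7

Current finish: 20 days; target: 13.
Siding is on every critical path, so each day cut from Siding cuts the finish by one (this holds down to a finish of 12).
Need 20 − 13 = 7 days off Siding → Siding becomes 2 days, finish becomes 13.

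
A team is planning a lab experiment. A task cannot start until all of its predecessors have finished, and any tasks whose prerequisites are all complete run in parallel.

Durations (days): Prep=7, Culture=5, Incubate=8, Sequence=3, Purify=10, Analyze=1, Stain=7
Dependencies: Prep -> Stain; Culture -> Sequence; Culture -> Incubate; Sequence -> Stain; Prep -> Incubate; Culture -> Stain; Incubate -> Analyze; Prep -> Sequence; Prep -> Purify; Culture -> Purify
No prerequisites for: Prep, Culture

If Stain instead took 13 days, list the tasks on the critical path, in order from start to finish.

The binding path is Prep→Sequence→Stain = 7+3+7 = 17; finish at 17 days.
Stain lies on that path, so at 13 days the path becomes 23 days.
No other chain overtakes it, so the finish is 23 days.

Prep, Sequence, Stain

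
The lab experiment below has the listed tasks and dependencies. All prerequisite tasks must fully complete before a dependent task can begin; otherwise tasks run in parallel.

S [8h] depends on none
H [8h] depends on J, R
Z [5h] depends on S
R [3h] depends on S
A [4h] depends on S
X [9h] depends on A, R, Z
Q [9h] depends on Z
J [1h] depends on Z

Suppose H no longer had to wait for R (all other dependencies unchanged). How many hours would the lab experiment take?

With the dependency in place, S→Z→Q = 8+5+9 = 22 sets the finish at 22 hours.
Dropping R→H doesn't change H's earliest start (14); another predecessor still binds.
New critical path: S→Z→Q = 8+5+9 = 22 ⇒ 22 hours.

22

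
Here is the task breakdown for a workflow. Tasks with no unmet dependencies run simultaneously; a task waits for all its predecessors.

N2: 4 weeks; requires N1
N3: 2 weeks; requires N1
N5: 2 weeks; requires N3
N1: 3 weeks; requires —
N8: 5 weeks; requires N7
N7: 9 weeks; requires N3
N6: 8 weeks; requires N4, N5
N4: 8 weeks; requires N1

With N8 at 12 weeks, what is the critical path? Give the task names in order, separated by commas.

N1, N3, N7, N8

The binding path is N1→N3→N7→N8 = 3+2+9+5 = 19; finish at 19 weeks.
N8 is on the critical path; changing it to 12 makes that path 26 weeks.
No other chain overtakes it, so the finish is 26 weeks.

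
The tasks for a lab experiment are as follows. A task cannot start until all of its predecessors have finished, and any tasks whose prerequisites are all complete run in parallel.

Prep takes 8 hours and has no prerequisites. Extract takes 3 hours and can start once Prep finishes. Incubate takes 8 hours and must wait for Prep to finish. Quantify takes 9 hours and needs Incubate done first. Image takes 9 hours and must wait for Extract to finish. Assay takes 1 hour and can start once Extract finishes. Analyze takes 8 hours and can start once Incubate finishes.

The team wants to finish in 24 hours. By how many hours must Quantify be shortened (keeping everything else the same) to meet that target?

1

Current finish: 25 hours; target: 24.
Quantify is on every critical path, so each hour cut from Quantify cuts the finish by one (this holds down to a finish of 24).
Need 25 − 24 = 1 hour off Quantify → Quantify becomes 8 hours, finish becomes 24.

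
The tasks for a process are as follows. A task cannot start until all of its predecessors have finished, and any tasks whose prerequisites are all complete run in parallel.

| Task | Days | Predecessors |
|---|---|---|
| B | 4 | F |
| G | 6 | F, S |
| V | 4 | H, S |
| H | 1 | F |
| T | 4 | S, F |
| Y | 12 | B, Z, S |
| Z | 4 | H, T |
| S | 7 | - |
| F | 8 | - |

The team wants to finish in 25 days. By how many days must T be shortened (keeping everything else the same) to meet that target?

Current finish: 28 days; target: 25.
T is on every critical path, so each day cut from T cuts the finish by one (this holds down to a finish of 25).
Need 28 − 25 = 3 days off T → T becomes 1 day, finish becomes 25.

3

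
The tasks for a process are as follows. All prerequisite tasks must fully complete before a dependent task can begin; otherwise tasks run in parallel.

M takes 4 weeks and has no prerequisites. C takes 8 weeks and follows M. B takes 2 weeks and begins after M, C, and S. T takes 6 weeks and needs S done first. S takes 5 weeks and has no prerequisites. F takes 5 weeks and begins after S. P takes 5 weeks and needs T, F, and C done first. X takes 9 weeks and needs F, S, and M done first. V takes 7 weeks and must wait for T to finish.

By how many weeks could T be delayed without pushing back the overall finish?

1

The longest chain is S→F→X = 5+5+9 = 19; overall finish 19 weeks.
T finishes as early as 11 and must finish by 12.
Float = 19 − 18 = 1.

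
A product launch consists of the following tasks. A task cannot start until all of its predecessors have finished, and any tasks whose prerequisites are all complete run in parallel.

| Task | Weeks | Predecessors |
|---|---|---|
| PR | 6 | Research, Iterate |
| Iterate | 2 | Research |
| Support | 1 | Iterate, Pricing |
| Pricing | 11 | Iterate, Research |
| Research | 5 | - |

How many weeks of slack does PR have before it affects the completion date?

6

Critical path: Research→Iterate→Pricing→Support = 5+2+11+1 = 19, so the finish is 19 weeks.
PR finishes as early as 13 and must finish by 19.
So PR can slip 19 − 13 = 6 weeks.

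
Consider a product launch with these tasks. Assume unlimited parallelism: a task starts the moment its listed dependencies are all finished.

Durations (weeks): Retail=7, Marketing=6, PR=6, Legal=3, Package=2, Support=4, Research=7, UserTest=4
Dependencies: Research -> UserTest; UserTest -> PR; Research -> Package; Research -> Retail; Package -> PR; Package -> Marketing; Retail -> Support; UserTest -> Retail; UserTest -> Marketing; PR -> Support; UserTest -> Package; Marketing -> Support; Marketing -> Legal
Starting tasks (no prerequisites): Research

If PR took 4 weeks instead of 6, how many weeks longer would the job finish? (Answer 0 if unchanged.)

0

Baseline: Research→UserTest→Package→PR→Support = 7+4+2+6+4 = 23 → 23 weeks.
PR is on the critical path; changing it to 4 makes that path 21 weeks.
New critical path: Research→UserTest→Package→Marketing→Support = 7+4+2+6+4 = 23 ⇒ 23 weeks.
Change in finish: 23 − 23 = +0 weeks.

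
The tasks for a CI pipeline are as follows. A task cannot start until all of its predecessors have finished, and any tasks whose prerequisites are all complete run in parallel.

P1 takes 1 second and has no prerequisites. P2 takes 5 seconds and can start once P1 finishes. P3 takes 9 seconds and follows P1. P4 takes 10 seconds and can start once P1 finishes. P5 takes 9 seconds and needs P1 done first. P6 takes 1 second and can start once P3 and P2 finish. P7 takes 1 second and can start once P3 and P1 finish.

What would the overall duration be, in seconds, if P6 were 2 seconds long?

12

The binding path is P1→P3→P6 = 1+9+1 = 11; finish at 11 seconds.
P6 is on the critical path; changing it to 2 makes that path 12 seconds.
No other chain overtakes it, so the finish is 12 seconds.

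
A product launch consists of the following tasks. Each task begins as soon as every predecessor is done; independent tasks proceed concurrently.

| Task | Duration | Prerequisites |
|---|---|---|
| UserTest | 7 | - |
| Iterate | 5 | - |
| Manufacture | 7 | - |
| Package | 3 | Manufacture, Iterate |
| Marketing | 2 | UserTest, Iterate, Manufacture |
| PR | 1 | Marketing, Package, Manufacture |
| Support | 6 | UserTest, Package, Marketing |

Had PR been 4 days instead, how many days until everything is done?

Critical path before the change: Manufacture→Package→Support = 7+3+6 = 16 giving 16 days.
PR has 5 days of float (longest path through it is 11).
No other chain overtakes it, so the finish is 16 days.

16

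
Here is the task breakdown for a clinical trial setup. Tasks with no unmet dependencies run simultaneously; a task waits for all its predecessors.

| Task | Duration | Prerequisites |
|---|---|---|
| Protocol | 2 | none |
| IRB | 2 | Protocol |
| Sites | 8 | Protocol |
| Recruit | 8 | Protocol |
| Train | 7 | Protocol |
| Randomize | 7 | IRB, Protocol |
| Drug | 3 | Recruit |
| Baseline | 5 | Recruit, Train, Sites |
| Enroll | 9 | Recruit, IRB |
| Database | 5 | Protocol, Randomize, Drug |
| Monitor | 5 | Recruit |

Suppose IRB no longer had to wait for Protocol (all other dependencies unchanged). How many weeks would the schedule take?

With the dependency in place, Protocol→Recruit→Enroll = 2+8+9 = 19 sets the finish at 19 weeks.
Without Protocol→IRB, IRB's earliest start moves from 2 to 0.
The longest chain is now Protocol→Recruit→Enroll = 2+8+9 = 19, so the schedule takes 19 weeks.

19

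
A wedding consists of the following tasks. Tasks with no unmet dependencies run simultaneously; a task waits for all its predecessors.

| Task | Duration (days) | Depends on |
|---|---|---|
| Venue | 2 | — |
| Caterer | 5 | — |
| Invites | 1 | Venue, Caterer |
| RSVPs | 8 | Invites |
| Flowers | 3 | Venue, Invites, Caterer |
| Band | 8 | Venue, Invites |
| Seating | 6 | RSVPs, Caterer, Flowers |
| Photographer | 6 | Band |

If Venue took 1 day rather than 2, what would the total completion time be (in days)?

20

Baseline: Caterer→Invites→RSVPs→Seating = 5+1+8+6 = 20 → 20 days.
Venue has 3 days of float (longest path through it is 17).
That remains the longest chain; total 20 days.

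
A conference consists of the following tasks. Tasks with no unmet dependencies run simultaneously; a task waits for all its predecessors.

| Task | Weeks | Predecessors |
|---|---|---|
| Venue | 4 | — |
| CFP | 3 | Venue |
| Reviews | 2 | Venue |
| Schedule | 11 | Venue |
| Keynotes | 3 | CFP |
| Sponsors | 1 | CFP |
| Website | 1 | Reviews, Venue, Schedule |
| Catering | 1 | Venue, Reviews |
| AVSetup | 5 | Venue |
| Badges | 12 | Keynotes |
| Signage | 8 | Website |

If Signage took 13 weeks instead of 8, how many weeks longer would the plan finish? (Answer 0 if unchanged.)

5

As given, the longest chain is Venue→Schedule→Website→Signage = 4+11+1+8 = 24, so the finish is 24 weeks.
Signage is on the critical path; changing it to 13 makes that path 29 weeks.
No other chain overtakes it, so the finish is 29 weeks.
Change in finish: 29 − 24 = +5 weeks.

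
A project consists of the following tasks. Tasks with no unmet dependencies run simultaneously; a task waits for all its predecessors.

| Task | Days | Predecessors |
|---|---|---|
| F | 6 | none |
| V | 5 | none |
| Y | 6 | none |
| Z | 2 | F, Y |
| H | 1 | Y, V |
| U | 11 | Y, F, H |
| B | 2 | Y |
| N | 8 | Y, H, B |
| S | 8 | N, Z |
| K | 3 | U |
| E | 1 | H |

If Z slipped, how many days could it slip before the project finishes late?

8

Y→B→N→S = 6+2+8+8 = 24 sets the makespan at 24 days.
Z finishes as early as 8 and must finish by 16.
Slack of Z = 14 − 6 = 8 days.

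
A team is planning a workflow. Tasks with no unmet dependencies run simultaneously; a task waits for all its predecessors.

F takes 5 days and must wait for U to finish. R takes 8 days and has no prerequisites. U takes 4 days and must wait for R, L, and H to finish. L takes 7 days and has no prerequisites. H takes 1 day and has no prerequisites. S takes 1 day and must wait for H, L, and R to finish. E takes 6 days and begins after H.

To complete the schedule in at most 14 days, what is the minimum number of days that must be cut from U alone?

Current finish: 17 days; target: 14.
U is on every critical path, so each day cut from U cuts the finish by one (this holds down to a finish of 14).
Need 17 − 14 = 3 days off U → U becomes 1 day, finish becomes 14.

3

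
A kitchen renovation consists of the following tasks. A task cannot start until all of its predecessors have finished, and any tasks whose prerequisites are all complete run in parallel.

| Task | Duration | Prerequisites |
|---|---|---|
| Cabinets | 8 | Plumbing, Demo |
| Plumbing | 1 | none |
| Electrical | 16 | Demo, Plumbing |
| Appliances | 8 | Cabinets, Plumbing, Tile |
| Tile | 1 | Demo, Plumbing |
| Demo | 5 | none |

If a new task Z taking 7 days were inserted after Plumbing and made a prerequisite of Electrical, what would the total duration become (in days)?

24

Originally the plan takes 21 days.
With Z inserted, Electrical now waits for max(Demo, Plumbing, Z).
New critical path: Plumbing→Z→Electrical = 1+7+16 = 24 ⇒ 24 days.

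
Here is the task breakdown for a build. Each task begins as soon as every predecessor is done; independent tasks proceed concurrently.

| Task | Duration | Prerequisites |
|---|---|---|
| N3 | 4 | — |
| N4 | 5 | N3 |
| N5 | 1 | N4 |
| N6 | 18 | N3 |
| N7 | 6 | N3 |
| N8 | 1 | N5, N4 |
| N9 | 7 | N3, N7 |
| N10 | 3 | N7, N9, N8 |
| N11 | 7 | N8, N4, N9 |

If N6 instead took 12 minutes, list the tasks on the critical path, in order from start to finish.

Baseline: N3→N7→N9→N11 = 4+6+7+7 = 24 → 24 minutes.
N6 is off the critical path — its longest chain is 22 minutes, giving 2 of slack.
No other chain overtakes it, so the finish is 24 minutes.

N3, N7, N9, N11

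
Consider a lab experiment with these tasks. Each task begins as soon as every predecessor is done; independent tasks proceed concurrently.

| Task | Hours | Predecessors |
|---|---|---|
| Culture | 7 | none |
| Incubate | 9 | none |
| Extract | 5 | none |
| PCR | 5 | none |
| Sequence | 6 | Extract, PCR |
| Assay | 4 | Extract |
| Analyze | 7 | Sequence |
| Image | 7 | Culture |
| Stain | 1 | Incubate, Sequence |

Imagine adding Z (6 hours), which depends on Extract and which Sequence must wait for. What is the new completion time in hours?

24

Originally the job takes 18 hours.
With Z inserted, Sequence now waits for max(Extract, PCR, Z).
New critical path: Extract→Z→Sequence→Analyze = 5+6+6+7 = 24 ⇒ 24 hours.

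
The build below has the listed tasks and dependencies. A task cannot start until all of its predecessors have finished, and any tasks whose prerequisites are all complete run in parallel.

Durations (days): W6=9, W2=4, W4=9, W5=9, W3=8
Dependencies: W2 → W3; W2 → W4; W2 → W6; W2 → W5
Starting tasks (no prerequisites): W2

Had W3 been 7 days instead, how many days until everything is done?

13

Actual critical path: W2→W4 = 4+9 = 13 ⇒ 13 days.
W3 has 1 day of float (longest path through it is 12).
That remains the longest chain; total 13 days.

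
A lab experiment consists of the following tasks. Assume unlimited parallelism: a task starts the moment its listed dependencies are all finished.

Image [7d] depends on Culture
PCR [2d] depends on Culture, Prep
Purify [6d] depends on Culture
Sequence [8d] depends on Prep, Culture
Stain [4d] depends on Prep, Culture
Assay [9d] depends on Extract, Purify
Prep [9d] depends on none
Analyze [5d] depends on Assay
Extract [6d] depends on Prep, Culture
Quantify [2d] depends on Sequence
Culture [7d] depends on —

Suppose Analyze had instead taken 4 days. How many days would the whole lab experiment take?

28

Actual critical path: Prep→Extract→Assay→Analyze = 9+6+9+5 = 29 ⇒ 29 days.
Since Analyze is critical, the -1 change carries straight to that chain (now 28 days).
That remains the longest chain; total 28 days.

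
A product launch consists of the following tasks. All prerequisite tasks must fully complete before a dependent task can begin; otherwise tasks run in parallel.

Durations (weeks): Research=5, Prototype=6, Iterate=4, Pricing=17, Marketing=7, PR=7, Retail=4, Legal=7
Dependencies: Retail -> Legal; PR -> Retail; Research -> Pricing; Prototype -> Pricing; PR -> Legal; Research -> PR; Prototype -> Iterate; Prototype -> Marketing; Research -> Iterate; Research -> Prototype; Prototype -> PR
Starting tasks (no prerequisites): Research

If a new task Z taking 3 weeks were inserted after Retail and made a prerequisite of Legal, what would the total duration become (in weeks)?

32

Originally the plan takes 29 weeks.
With Z inserted, Legal now waits for max(Retail, PR, Z).
New critical path: Research→Prototype→PR→Retail→Z→Legal = 5+6+7+4+3+7 = 32 ⇒ 32 weeks.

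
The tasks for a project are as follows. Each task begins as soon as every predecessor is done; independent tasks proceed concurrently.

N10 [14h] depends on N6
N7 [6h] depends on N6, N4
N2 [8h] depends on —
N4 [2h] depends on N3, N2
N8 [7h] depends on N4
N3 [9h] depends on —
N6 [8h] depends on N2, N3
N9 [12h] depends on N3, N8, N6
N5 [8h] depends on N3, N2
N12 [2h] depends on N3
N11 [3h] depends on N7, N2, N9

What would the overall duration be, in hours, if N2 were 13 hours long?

The binding path is N3→N4→N8→N9→N11 = 9+2+7+12+3 = 33; finish at 33 hours.
The longest path through N2 is only 32 hours, so N2 has float 1.
Now N2→N4→N8→N9→N11 = 13+2+7+12+3 = 37 is longest, so the finish becomes 37 hours.

37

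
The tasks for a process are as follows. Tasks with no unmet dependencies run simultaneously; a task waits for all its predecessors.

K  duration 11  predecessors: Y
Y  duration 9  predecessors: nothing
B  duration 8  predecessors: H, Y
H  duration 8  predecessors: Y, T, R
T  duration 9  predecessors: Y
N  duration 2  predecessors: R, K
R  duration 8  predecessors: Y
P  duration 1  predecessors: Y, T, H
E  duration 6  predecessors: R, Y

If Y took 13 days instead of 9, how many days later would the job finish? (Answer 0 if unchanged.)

4

As given, the longest chain is Y→T→H→B = 9+9+8+8 = 34, so the finish is 34 days.
Y lies on that path, so at 13 days the path becomes 38 days.
That remains the longest chain; total 38 days.
Change in finish: 38 − 34 = +4 days.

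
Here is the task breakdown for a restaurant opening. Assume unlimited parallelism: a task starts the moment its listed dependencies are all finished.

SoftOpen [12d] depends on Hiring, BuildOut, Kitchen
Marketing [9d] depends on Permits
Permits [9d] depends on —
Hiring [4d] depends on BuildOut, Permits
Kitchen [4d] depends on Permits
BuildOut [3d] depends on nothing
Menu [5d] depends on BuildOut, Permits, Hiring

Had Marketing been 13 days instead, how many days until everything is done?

25

Actual critical path: Permits→Kitchen→SoftOpen = 9+4+12 = 25 ⇒ 25 days.
Marketing has 7 days of float (longest path through it is 18).
That remains the longest chain; total 25 days.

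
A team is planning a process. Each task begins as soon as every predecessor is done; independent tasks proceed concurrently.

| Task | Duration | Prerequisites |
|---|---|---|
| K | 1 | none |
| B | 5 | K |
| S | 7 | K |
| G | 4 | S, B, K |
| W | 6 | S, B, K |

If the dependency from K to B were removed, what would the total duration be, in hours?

14

Before: longest chain K→S→W = 1+7+6 = 14, finish 14.
Without K→B, B's earliest start moves from 1 to 0.
The longest chain is now K→S→W = 1+7+6 = 14, so the plan takes 14 hours.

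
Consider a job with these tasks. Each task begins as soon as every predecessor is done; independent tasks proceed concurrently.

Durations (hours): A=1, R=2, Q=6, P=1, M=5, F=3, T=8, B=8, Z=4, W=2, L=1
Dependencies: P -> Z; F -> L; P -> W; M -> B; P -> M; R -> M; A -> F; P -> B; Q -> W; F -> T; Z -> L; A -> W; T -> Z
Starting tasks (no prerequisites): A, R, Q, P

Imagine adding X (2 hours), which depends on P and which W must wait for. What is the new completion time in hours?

Originally the project takes 17 hours.
With X inserted, W now waits for max(A, Q, P, X).
New critical path: A→F→T→Z→L = 1+3+8+4+1 = 17 ⇒ 17 hours.

17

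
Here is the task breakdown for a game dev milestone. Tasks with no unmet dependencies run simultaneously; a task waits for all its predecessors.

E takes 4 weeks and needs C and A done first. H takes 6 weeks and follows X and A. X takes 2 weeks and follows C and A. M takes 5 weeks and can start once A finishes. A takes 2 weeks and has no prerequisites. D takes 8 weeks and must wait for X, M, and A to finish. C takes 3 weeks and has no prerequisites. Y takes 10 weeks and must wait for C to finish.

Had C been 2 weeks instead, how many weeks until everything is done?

15

Baseline: A→M→D = 2+5+8 = 15 → 15 weeks.
C has 2 weeks of float (longest path through it is 13).
No other chain overtakes it, so the finish is 15 weeks.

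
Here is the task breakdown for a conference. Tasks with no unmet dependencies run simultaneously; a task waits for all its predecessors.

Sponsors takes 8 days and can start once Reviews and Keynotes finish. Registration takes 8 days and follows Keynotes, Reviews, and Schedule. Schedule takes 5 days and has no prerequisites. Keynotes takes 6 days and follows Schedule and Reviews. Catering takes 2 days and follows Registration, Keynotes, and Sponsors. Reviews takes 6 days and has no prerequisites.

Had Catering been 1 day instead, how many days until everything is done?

The binding path is Reviews→Keynotes→Sponsors→Catering = 6+6+8+2 = 22; finish at 22 days.
Catering lies on that path, so at 1 day the path becomes 21 days.
No other chain overtakes it, so the finish is 21 days.

21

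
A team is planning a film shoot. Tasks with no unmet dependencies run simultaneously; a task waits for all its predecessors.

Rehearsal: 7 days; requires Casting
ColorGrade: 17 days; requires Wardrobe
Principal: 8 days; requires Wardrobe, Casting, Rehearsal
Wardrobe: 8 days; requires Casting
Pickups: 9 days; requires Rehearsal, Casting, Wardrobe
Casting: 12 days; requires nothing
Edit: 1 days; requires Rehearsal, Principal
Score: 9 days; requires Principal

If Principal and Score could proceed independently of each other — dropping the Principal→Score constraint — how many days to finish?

With the dependency in place, Casting→Wardrobe→Principal→Score = 12+8+8+9 = 37 sets the finish at 37 days.
Without Principal→Score, Score's earliest start moves from 28 to 0.
New critical path: Casting→Wardrobe→ColorGrade = 12+8+17 = 37 ⇒ 37 days.

37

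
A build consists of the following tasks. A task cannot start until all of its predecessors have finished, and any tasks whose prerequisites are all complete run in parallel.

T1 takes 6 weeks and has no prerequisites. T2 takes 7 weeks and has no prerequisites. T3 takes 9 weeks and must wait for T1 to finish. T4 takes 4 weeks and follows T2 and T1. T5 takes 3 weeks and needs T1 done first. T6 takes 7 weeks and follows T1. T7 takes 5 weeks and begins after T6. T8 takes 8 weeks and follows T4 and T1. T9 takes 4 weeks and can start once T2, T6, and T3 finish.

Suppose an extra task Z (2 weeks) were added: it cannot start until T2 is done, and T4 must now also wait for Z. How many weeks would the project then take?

21

Originally the project takes 19 weeks.
With Z inserted, T4 now waits for max(T2, T1, Z).
New critical path: T2→Z→T4→T8 = 7+2+4+8 = 21 ⇒ 21 weeks.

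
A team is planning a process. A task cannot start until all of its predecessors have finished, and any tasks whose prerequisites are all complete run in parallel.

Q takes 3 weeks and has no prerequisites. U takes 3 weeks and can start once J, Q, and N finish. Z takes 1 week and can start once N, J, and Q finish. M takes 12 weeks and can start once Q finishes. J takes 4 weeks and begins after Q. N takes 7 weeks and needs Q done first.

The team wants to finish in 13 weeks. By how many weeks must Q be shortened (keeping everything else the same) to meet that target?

2

Current finish: 15 weeks; target: 13.
Q is on every critical path, so each week cut from Q cuts the finish by one (this holds down to a finish of 13).
Need 15 − 13 = 2 weeks off Q → Q becomes 1 week, finish becomes 13.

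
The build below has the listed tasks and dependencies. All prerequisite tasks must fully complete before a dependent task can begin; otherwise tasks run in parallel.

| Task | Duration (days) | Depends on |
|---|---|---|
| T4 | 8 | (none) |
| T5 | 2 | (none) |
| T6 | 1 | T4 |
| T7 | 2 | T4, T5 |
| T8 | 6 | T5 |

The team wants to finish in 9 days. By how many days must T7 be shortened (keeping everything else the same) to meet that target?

1

Current finish: 10 days; target: 9.
T7 is on every critical path, so each day cut from T7 cuts the finish by one (this holds down to a finish of 9).
Need 10 − 9 = 1 day off T7 → T7 becomes 1 day, finish becomes 9.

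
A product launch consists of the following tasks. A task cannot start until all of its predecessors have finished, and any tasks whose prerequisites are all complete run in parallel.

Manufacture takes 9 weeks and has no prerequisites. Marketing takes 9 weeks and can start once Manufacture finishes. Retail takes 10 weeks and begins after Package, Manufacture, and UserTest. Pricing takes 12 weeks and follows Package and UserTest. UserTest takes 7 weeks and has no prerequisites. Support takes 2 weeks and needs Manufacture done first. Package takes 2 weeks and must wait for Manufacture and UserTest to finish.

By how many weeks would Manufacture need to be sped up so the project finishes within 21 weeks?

2

Current finish: 23 weeks; target: 21.
Manufacture is on every critical path, so each week cut from Manufacture cuts the finish by one (this holds down to a finish of 21).
Need 23 − 21 = 2 weeks off Manufacture → Manufacture becomes 7 weeks, finish becomes 21.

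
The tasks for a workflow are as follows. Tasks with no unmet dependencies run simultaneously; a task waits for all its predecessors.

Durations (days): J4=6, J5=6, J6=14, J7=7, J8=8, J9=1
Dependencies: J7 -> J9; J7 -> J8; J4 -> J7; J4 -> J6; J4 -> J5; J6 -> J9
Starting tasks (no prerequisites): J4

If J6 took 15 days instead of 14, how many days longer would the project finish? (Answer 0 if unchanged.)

The binding path is J4→J6→J9 = 6+14+1 = 21; finish at 21 days.
J6 lies on that path, so at 15 days the path becomes 22 days.
No other chain overtakes it, so the finish is 22 days.
Change in finish: 22 − 21 = +1 days.

1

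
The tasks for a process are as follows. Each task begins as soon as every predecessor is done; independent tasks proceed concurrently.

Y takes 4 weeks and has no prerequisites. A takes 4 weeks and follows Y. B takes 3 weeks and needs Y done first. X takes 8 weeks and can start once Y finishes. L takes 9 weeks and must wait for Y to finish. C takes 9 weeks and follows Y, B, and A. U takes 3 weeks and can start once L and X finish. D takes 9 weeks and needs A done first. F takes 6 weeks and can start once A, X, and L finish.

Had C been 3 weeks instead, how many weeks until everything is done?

19

As given, the longest chain is Y→L→F = 4+9+6 = 19, so the finish is 19 weeks.
C is off the critical path — its longest chain is 17 weeks, giving 2 of slack.
The critical path is still Y→L→F; finish is now 19 weeks.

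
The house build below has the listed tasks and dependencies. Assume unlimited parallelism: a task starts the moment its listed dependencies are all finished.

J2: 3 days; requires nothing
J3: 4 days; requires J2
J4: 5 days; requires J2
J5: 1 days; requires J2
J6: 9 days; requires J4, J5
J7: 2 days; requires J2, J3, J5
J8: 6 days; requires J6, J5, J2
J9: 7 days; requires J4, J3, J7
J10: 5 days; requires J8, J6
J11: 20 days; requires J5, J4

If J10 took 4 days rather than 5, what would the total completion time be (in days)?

28

Critical path before the change: J2→J4→J6→J8→J10 = 3+5+9+6+5 = 28 giving 28 days.
Since J10 is critical, the -1 change carries straight to that chain (now 27 days).
The binding chain switches to J2→J4→J11 = 3+5+20 = 28; finish 28 days.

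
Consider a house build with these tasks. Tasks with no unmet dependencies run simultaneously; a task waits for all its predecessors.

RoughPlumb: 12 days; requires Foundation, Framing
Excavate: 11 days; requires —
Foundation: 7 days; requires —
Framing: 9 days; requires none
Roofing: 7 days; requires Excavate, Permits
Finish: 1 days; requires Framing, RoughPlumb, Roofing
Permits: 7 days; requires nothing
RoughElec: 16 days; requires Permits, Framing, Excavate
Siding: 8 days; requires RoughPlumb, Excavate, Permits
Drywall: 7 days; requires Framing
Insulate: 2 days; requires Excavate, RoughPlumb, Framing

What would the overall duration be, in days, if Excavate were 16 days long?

Actual critical path: Framing→RoughPlumb→Siding = 9+12+8 = 29 ⇒ 29 days.
Excavate is off the critical path — its longest chain is 27 days, giving 2 of slack.
Now Excavate→RoughElec = 16+16 = 32 is longest, so the finish becomes 32 days.

32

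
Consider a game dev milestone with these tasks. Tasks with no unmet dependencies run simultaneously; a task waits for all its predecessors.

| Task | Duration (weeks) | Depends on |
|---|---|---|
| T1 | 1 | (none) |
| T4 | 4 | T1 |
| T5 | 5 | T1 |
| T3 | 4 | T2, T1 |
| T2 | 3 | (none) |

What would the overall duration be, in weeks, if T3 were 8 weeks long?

The binding path is T2→T3 = 3+4 = 7; finish at 7 weeks.
T3 lies on that path, so at 8 weeks the path becomes 11 weeks.
That remains the longest chain; total 11 weeks.

11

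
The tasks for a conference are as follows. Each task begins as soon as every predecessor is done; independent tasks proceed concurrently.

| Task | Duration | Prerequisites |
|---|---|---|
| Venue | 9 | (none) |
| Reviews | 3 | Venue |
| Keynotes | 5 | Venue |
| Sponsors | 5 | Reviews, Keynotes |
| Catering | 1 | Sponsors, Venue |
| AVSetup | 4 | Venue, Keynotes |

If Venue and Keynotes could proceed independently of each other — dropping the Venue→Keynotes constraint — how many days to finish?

18

Before: longest chain Venue→Keynotes→Sponsors→Catering = 9+5+5+1 = 20, finish 20.
Without Venue→Keynotes, Keynotes's earliest start moves from 9 to 0.
New critical path: Venue→Reviews→Sponsors→Catering = 9+3+5+1 = 18 ⇒ 18 days.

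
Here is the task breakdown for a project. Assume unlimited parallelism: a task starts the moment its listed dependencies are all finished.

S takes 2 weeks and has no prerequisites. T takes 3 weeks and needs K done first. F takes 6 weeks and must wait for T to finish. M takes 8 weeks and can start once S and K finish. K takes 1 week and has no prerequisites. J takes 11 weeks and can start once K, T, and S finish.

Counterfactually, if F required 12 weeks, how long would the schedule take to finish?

The binding path is K→T→J = 1+3+11 = 15; finish at 15 weeks.
F has 5 weeks of float (longest path through it is 10).
Now K→T→F = 1+3+12 = 16 is longest, so the finish becomes 16 weeks.

16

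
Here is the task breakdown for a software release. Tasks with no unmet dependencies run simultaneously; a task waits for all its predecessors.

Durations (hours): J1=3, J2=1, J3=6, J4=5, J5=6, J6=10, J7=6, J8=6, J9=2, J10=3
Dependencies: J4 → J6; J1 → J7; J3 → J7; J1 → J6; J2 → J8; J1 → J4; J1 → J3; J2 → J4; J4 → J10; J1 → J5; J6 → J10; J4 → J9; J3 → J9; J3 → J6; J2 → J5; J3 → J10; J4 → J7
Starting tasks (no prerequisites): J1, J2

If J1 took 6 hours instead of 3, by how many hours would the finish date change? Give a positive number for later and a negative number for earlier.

3

Baseline: J1→J3→J6→J10 = 3+6+10+3 = 22 → 22 hours.
J1 lies on that path, so at 6 hours the path becomes 25 hours.
No other chain overtakes it, so the finish is 25 hours.
Change in finish: 25 − 22 = +3 hours.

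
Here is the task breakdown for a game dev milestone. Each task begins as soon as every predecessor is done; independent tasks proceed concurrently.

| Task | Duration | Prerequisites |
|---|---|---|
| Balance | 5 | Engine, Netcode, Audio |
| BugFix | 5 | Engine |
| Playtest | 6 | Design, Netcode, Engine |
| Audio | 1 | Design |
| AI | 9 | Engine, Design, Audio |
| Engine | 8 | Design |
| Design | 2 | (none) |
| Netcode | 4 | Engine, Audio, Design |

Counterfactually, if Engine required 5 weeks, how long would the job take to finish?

As given, the longest chain is Design→Engine→Netcode→Playtest = 2+8+4+6 = 20, so the finish is 20 weeks.
Engine lies on that path, so at 5 weeks the path becomes 17 weeks.
No other chain overtakes it, so the finish is 17 weeks.

17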